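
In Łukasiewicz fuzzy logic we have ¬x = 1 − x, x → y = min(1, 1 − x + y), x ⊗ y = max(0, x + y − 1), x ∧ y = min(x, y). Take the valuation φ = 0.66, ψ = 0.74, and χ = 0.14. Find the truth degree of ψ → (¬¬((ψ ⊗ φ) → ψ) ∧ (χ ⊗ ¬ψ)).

0.26

ψ ⊗ φ = max(0, 0.74 + 0.66 − 1) = max(0, 0.40) = 0.40
(ψ ⊗ φ) → ψ = min(1, 1 − 0.40 + 0.74) = min(1, 1.34) = 1.00
¬((ψ ⊗ φ) → ψ) = 1 − 1.00 = 0.00
¬¬((ψ ⊗ φ) → ψ) = 1 − 0.00 = 1.00
¬ψ = 1 − 0.74 = 0.26
χ ⊗ ¬ψ = max(0, 0.14 + 0.26 − 1) = max(0, -0.60) = 0.00
¬¬((ψ ⊗ φ) → ψ) ∧ (χ ⊗ ¬ψ) = min(1.00, 0.00) = 0.00
ψ → (¬¬((ψ ⊗ φ) → ψ) ∧ (χ ⊗ ¬ψ)) = min(1, 1 − 0.74 + 0.00) = min(1, 0.26) = 0.26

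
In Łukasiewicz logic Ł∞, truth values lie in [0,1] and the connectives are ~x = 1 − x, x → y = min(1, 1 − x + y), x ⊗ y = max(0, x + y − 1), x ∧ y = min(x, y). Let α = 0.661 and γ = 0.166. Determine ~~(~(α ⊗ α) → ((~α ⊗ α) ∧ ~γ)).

0.322

α ⊗ α = max(0, 0.661 + 0.661 − 1) = max(0, 0.322) = 0.322
~(α ⊗ α) = 1 − 0.322 = 0.678
~α = 1 − 0.661 = 0.339
~α ⊗ α = max(0, 0.339 + 0.661 − 1) = max(0, 0.000) = 0.000
~γ = 1 − 0.166 = 0.834
(~α ⊗ α) ∧ ~γ = min(0.000, 0.834) = 0.000
~(α ⊗ α) → ((~α ⊗ α) ∧ ~γ) = min(1, 1 − 0.678 + 0.000) = min(1, 0.322) = 0.322
~(~(α ⊗ α) → ((~α ⊗ α) ∧ ~γ)) = 1 − 0.322 = 0.678
~~(~(α ⊗ α) → ((~α ⊗ α) ∧ ~γ)) = 1 − 0.678 = 0.322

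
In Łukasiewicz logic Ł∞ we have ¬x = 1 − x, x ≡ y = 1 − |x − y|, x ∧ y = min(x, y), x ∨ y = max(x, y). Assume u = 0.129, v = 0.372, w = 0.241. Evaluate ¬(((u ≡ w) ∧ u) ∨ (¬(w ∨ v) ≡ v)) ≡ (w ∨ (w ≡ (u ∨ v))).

0.387

u ≡ w = 1 − |0.129 − 0.241| = 1 − 0.112 = 0.888
(u ≡ w) ∧ u = min(0.888, 0.129) = 0.129
w ∨ v = max(0.241, 0.372) = 0.372
¬(w ∨ v) = 1 − 0.372 = 0.628
¬(w ∨ v) ≡ v = 1 − |0.628 − 0.372| = 1 − 0.256 = 0.744
((u ≡ w) ∧ u) ∨ (¬(w ∨ v) ≡ v) = max(0.129, 0.744) = 0.744
¬(((u ≡ w) ∧ u) ∨ (¬(w ∨ v) ≡ v)) = 1 − 0.744 = 0.256
u ∨ v = max(0.129, 0.372) = 0.372
w ≡ (u ∨ v) = 1 − |0.241 − 0.372| = 1 − 0.131 = 0.869
w ∨ (w ≡ (u ∨ v)) = max(0.241, 0.869) = 0.869
¬(((u ≡ w) ∧ u) ∨ (¬(w ∨ v) ≡ v)) ≡ (w ∨ (w ≡ (u ∨ v))) = 1 − |0.256 − 0.869| = 1 − 0.613 = 0.387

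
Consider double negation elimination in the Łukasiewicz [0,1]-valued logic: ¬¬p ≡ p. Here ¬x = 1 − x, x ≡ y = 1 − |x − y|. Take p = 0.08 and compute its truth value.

¬p = 1 − 0.08 = 0.92
¬¬p = 1 − 0.92 = 0.08
¬¬p ≡ p = 1 − |0.08 − 0.08| = 1 − 0.00 = 1.00
(As expected: always 1 in Ł∞ since negation is involutive.)

1.00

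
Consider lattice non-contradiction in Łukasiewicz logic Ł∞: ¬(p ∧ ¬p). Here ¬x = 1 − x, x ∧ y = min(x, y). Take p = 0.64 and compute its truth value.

0.64

¬p = 1 − 0.64 = 0.36
p ∧ ¬p = min(0.64, 0.36) = 0.36
¬(p ∧ ¬p) = 1 − 0.36 = 0.64
(The value 0.64 < 1 shows this instance is not satisfied; not a Ł∞-tautology — its value is 1 − min(a, 1−a).)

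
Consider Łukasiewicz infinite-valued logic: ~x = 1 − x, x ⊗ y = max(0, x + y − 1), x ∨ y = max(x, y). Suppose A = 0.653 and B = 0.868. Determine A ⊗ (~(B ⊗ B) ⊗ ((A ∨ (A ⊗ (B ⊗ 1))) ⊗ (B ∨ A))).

0.000

B ⊗ B = max(0, 0.868 + 0.868 − 1) = max(0, 0.736) = 0.736
~(B ⊗ B) = 1 − 0.736 = 0.264
B ⊗ 1 = max(0, 0.868 + 1.000 − 1) = max(0, 0.868) = 0.868
A ⊗ (B ⊗ 1) = max(0, 0.653 + 0.868 − 1) = max(0, 0.521) = 0.521
A ∨ (A ⊗ (B ⊗ 1)) = max(0.653, 0.521) = 0.653
B ∨ A = max(0.868, 0.653) = 0.868
(A ∨ (A ⊗ (B ⊗ 1))) ⊗ (B ∨ A) = max(0, 0.653 + 0.868 − 1) = max(0, 0.521) = 0.521
~(B ⊗ B) ⊗ ((A ∨ (A ⊗ (B ⊗ 1))) ⊗ (B ∨ A)) = max(0, 0.264 + 0.521 − 1) = max(0, -0.215) = 0.000
A ⊗ (~(B ⊗ B) ⊗ ((A ∨ (A ⊗ (B ⊗ 1))) ⊗ (B ∨ A))) = max(0, 0.653 + 0.000 − 1) = max(0, -0.347) = 0.000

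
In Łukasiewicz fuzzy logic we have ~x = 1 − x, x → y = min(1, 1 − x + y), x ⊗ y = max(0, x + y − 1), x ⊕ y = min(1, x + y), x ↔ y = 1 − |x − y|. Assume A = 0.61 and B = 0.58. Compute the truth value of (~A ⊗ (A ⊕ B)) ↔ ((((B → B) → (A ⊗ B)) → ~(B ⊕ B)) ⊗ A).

~A = 1 − 0.61 = 0.39
A ⊕ B = min(1, 0.61 + 0.58) = min(1, 1.19) = 1.00
~A ⊗ (A ⊕ B) = max(0, 0.39 + 1.00 − 1) = max(0, 0.39) = 0.39
B → B = min(1, 1 − 0.58 + 0.58) = min(1, 1.00) = 1.00
A ⊗ B = max(0, 0.61 + 0.58 − 1) = max(0, 0.19) = 0.19
(B → B) → (A ⊗ B) = min(1, 1 − 1.00 + 0.19) = min(1, 0.19) = 0.19
B ⊕ B = min(1, 0.58 + 0.58) = min(1, 1.16) = 1.00
~(B ⊕ B) = 1 − 1.00 = 0.00
((B → B) → (A ⊗ B)) → ~(B ⊕ B) = min(1, 1 − 0.19 + 0.00) = min(1, 0.81) = 0.81
(((B → B) → (A ⊗ B)) → ~(B ⊕ B)) ⊗ A = max(0, 0.81 + 0.61 − 1) = max(0, 0.42) = 0.42
(~A ⊗ (A ⊕ B)) ↔ ((((B → B) → (A ⊗ B)) → ~(B ⊕ B)) ⊗ A) = 1 − |0.39 − 0.42| = 1 − 0.03 = 0.97

0.97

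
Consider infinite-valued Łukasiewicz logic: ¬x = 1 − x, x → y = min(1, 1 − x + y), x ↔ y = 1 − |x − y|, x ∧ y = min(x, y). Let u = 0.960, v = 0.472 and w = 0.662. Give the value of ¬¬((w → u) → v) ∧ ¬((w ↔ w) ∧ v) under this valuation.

w → u = min(1, 1 − 0.662 + 0.960) = min(1, 1.298) = 1.000
(w → u) → v = min(1, 1 − 1.000 + 0.472) = min(1, 0.472) = 0.472
¬((w → u) → v) = 1 − 0.472 = 0.528
¬¬((w → u) → v) = 1 − 0.528 = 0.472
w ↔ w = 1 − |0.662 − 0.662| = 1 − 0.000 = 1.000
(w ↔ w) ∧ v = min(1.000, 0.472) = 0.472
¬((w ↔ w) ∧ v) = 1 − 0.472 = 0.528
¬¬((w → u) → v) ∧ ¬((w ↔ w) ∧ v) = min(0.472, 0.528) = 0.472

0.472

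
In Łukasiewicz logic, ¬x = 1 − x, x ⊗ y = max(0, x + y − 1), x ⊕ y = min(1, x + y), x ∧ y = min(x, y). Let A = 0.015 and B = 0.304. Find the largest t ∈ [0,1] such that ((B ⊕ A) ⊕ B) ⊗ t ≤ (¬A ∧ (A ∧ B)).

B ⊕ A = min(1, 0.304 + 0.015) = min(1, 0.319) = 0.319
(B ⊕ A) ⊕ B = min(1, 0.319 + 0.304) = min(1, 0.623) = 0.623
So the left factor is (B ⊕ A) ⊕ B = 0.623.
¬A = 1 − 0.015 = 0.985
A ∧ B = min(0.015, 0.304) = 0.015
¬A ∧ (A ∧ B) = min(0.985, 0.015) = 0.015
So the right-hand bound is ¬A ∧ (A ∧ B) = 0.015.
The residuum of the Łukasiewicz t-norm gives the supremum: min(1, 1 − 0.623 + 0.015).
1 − 0.623 + 0.015 = 0.392, so t = min(1, 0.392) = 0.392.
Check: 0.623 ⊗ 0.392 = max(0, 0.015) = 0.015 ≤ 0.015.

0.392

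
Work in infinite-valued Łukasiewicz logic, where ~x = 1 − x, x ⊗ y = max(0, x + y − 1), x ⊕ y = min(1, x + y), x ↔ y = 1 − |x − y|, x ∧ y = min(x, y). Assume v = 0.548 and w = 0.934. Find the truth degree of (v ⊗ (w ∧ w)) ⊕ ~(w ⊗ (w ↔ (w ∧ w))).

w ∧ w = min(0.934, 0.934) = 0.934
v ⊗ (w ∧ w) = max(0, 0.548 + 0.934 − 1) = max(0, 0.482) = 0.482
w ↔ (w ∧ w) = 1 − |0.934 − 0.934| = 1 − 0.000 = 1.000
w ⊗ (w ↔ (w ∧ w)) = max(0, 0.934 + 1.000 − 1) = max(0, 0.934) = 0.934
~(w ⊗ (w ↔ (w ∧ w))) = 1 − 0.934 = 0.066
(v ⊗ (w ∧ w)) ⊕ ~(w ⊗ (w ↔ (w ∧ w))) = min(1, 0.482 + 0.066) = min(1, 0.548) = 0.548

0.548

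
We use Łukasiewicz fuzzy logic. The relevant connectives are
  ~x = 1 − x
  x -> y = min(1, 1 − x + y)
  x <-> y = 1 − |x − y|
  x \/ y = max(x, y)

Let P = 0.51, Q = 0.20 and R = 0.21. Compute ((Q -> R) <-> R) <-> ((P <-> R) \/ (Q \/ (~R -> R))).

Q -> R = min(1, 1 − 0.20 + 0.21) = min(1, 1.01) = 1.00
(Q -> R) <-> R = 1 − |1.00 − 0.21| = 1 − 0.79 = 0.21
P <-> R = 1 − |0.51 − 0.21| = 1 − 0.30 = 0.70
~R = 1 − 0.21 = 0.79
~R -> R = min(1, 1 − 0.79 + 0.21) = min(1, 0.42) = 0.42
Q \/ (~R -> R) = max(0.20, 0.42) = 0.42
(P <-> R) \/ (Q \/ (~R -> R)) = max(0.70, 0.42) = 0.70
((Q -> R) <-> R) <-> ((P <-> R) \/ (Q \/ (~R -> R))) = 1 − |0.21 − 0.70| = 1 − 0.49 = 0.51

0.51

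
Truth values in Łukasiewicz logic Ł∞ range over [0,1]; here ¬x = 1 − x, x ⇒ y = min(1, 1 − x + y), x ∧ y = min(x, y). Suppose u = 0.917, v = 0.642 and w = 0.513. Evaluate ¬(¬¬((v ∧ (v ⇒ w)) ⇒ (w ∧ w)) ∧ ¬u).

0.917

v ⇒ w = min(1, 1 − 0.642 + 0.513) = min(1, 0.871) = 0.871
v ∧ (v ⇒ w) = min(0.642, 0.871) = 0.642
w ∧ w = min(0.513, 0.513) = 0.513
(v ∧ (v ⇒ w)) ⇒ (w ∧ w) = min(1, 1 − 0.642 + 0.513) = min(1, 0.871) = 0.871
¬((v ∧ (v ⇒ w)) ⇒ (w ∧ w)) = 1 − 0.871 = 0.129
¬¬((v ∧ (v ⇒ w)) ⇒ (w ∧ w)) = 1 − 0.129 = 0.871
¬u = 1 − 0.917 = 0.083
¬¬((v ∧ (v ⇒ w)) ⇒ (w ∧ w)) ∧ ¬u = min(0.871, 0.083) = 0.083
¬(¬¬((v ∧ (v ⇒ w)) ⇒ (w ∧ w)) ∧ ¬u) = 1 − 0.083 = 0.917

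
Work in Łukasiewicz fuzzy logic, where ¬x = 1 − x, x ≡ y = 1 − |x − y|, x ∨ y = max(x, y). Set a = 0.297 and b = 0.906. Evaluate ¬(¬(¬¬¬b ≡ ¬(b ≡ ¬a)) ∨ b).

0.094

¬b = 1 − 0.906 = 0.094
¬¬b = 1 − 0.094 = 0.906
¬¬¬b = 1 − 0.906 = 0.094
¬a = 1 − 0.297 = 0.703
b ≡ ¬a = 1 − |0.906 − 0.703| = 1 − 0.203 = 0.797
¬(b ≡ ¬a) = 1 − 0.797 = 0.203
¬¬¬b ≡ ¬(b ≡ ¬a) = 1 − |0.094 − 0.203| = 1 − 0.109 = 0.891
¬(¬¬¬b ≡ ¬(b ≡ ¬a)) = 1 − 0.891 = 0.109
¬(¬¬¬b ≡ ¬(b ≡ ¬a)) ∨ b = max(0.109, 0.906) = 0.906
¬(¬(¬¬¬b ≡ ¬(b ≡ ¬a)) ∨ b) = 1 − 0.906 = 0.094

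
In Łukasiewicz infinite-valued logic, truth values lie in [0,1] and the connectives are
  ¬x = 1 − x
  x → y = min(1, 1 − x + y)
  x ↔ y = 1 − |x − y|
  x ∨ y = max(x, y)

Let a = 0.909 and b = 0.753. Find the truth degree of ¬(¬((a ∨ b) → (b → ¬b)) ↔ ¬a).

a ∨ b = max(0.909, 0.753) = 0.909
¬b = 1 − 0.753 = 0.247
b → ¬b = min(1, 1 − 0.753 + 0.247) = min(1, 0.494) = 0.494
(a ∨ b) → (b → ¬b) = min(1, 1 − 0.909 + 0.494) = min(1, 0.585) = 0.585
¬((a ∨ b) → (b → ¬b)) = 1 − 0.585 = 0.415
¬a = 1 − 0.909 = 0.091
¬((a ∨ b) → (b → ¬b)) ↔ ¬a = 1 − |0.415 − 0.091| = 1 − 0.324 = 0.676
¬(¬((a ∨ b) → (b → ¬b)) ↔ ¬a) = 1 − 0.676 = 0.324

0.324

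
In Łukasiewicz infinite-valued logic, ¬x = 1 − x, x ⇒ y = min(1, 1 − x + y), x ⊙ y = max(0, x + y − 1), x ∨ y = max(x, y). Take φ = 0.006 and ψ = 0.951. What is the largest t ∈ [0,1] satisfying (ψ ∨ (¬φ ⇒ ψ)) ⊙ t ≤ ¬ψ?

0.092

¬φ = 1 − 0.006 = 0.994
¬φ ⇒ ψ = min(1, 1 − 0.994 + 0.951) = min(1, 0.957) = 0.957
ψ ∨ (¬φ ⇒ ψ) = max(0.951, 0.957) = 0.957
So the left factor is ψ ∨ (¬φ ⇒ ψ) = 0.957.
¬ψ = 1 − 0.951 = 0.049
So the right-hand bound is ¬ψ = 0.049.
The residuum of the Łukasiewicz t-norm gives the supremum: min(1, 1 − 0.957 + 0.049).
1 − 0.957 + 0.049 = 0.092, so t = min(1, 0.092) = 0.092.
Check: 0.957 ⊙ 0.092 = max(0, 0.049) = 0.049 ≤ 0.049.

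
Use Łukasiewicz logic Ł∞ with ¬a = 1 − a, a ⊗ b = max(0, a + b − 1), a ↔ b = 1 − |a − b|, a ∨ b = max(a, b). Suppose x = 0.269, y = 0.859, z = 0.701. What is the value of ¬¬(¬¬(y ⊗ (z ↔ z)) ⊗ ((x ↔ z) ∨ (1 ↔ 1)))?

z ↔ z = 1 − |0.701 − 0.701| = 1 − 0.000 = 1.000
y ⊗ (z ↔ z) = max(0, 0.859 + 1.000 − 1) = max(0, 0.859) = 0.859
¬(y ⊗ (z ↔ z)) = 1 − 0.859 = 0.141
¬¬(y ⊗ (z ↔ z)) = 1 − 0.141 = 0.859
x ↔ z = 1 − |0.269 − 0.701| = 1 − 0.432 = 0.568
1 ↔ 1 = 1 − |1.000 − 1.000| = 1 − 0.000 = 1.000
(x ↔ z) ∨ (1 ↔ 1) = max(0.568, 1.000) = 1.000
¬¬(y ⊗ (z ↔ z)) ⊗ ((x ↔ z) ∨ (1 ↔ 1)) = max(0, 0.859 + 1.000 − 1) = max(0, 0.859) = 0.859
¬(¬¬(y ⊗ (z ↔ z)) ⊗ ((x ↔ z) ∨ (1 ↔ 1))) = 1 − 0.859 = 0.141
¬¬(¬¬(y ⊗ (z ↔ z)) ⊗ ((x ↔ z) ∨ (1 ↔ 1))) = 1 − 0.141 = 0.859

0.859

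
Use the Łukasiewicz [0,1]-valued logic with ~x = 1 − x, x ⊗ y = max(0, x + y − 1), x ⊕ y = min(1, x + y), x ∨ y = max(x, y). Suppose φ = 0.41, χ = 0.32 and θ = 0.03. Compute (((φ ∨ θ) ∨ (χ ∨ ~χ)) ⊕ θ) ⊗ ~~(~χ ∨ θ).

φ ∨ θ = max(0.41, 0.03) = 0.41
~χ = 1 − 0.32 = 0.68
χ ∨ ~χ = max(0.32, 0.68) = 0.68
(φ ∨ θ) ∨ (χ ∨ ~χ) = max(0.41, 0.68) = 0.68
((φ ∨ θ) ∨ (χ ∨ ~χ)) ⊕ θ = min(1, 0.68 + 0.03) = min(1, 0.71) = 0.71
~χ ∨ θ = max(0.68, 0.03) = 0.68
~(~χ ∨ θ) = 1 − 0.68 = 0.32
~~(~χ ∨ θ) = 1 − 0.32 = 0.68
(((φ ∨ θ) ∨ (χ ∨ ~χ)) ⊕ θ) ⊗ ~~(~χ ∨ θ) = max(0, 0.71 + 0.68 − 1) = max(0, 0.39) = 0.39

0.39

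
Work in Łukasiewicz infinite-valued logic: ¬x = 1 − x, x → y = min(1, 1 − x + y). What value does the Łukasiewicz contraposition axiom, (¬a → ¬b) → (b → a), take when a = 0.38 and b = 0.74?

1.00

¬a = 1 − 0.38 = 0.62
¬b = 1 − 0.74 = 0.26
¬a → ¬b = min(1, 1 − 0.62 + 0.26) = min(1, 0.64) = 0.64
b → a = min(1, 1 − 0.74 + 0.38) = min(1, 0.64) = 0.64
(¬a → ¬b) → (b → a) = min(1, 1 − 0.64 + 0.64) = min(1, 1.00) = 1.00
(As expected: an axiom of Ł∞, always 1.)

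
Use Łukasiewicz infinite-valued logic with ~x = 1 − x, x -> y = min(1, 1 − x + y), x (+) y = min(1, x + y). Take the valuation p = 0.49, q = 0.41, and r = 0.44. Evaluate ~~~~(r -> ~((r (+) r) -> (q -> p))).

0.56

r (+) r = min(1, 0.44 + 0.44) = min(1, 0.88) = 0.88
q -> p = min(1, 1 − 0.41 + 0.49) = min(1, 1.08) = 1.00
(r (+) r) -> (q -> p) = min(1, 1 − 0.88 + 1.00) = min(1, 1.12) = 1.00
~((r (+) r) -> (q -> p)) = 1 − 1.00 = 0.00
r -> ~((r (+) r) -> (q -> p)) = min(1, 1 − 0.44 + 0.00) = min(1, 0.56) = 0.56
~(r -> ~((r (+) r) -> (q -> p))) = 1 − 0.56 = 0.44
~~(r -> ~((r (+) r) -> (q -> p))) = 1 − 0.44 = 0.56
~~~(r -> ~((r (+) r) -> (q -> p))) = 1 − 0.56 = 0.44
~~~~(r -> ~((r (+) r) -> (q -> p))) = 1 − 0.44 = 0.56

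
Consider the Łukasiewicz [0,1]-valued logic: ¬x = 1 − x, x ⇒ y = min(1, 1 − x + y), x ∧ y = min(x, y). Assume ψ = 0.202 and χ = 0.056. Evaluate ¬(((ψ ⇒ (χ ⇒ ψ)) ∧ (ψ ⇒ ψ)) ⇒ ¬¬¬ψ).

0.202

χ ⇒ ψ = min(1, 1 − 0.056 + 0.202) = min(1, 1.146) = 1.000
ψ ⇒ (χ ⇒ ψ) = min(1, 1 − 0.202 + 1.000) = min(1, 1.798) = 1.000
ψ ⇒ ψ = min(1, 1 − 0.202 + 0.202) = min(1, 1.000) = 1.000
(ψ ⇒ (χ ⇒ ψ)) ∧ (ψ ⇒ ψ) = min(1.000, 1.000) = 1.000
¬ψ = 1 − 0.202 = 0.798
¬¬ψ = 1 − 0.798 = 0.202
¬¬¬ψ = 1 − 0.202 = 0.798
((ψ ⇒ (χ ⇒ ψ)) ∧ (ψ ⇒ ψ)) ⇒ ¬¬¬ψ = min(1, 1 − 1.000 + 0.798) = min(1, 0.798) = 0.798
¬(((ψ ⇒ (χ ⇒ ψ)) ∧ (ψ ⇒ ψ)) ⇒ ¬¬¬ψ) = 1 − 0.798 = 0.202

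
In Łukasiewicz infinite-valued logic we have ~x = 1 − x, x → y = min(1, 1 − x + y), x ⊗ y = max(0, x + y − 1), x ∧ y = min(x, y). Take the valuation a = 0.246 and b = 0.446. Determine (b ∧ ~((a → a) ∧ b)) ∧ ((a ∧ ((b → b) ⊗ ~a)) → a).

0.446

a → a = min(1, 1 − 0.246 + 0.246) = min(1, 1.000) = 1.000
(a → a) ∧ b = min(1.000, 0.446) = 0.446
~((a → a) ∧ b) = 1 − 0.446 = 0.554
b ∧ ~((a → a) ∧ b) = min(0.446, 0.554) = 0.446
b → b = min(1, 1 − 0.446 + 0.446) = min(1, 1.000) = 1.000
~a = 1 − 0.246 = 0.754
(b → b) ⊗ ~a = max(0, 1.000 + 0.754 − 1) = max(0, 0.754) = 0.754
a ∧ ((b → b) ⊗ ~a) = min(0.246, 0.754) = 0.246
(a ∧ ((b → b) ⊗ ~a)) → a = min(1, 1 − 0.246 + 0.246) = min(1, 1.000) = 1.000
(b ∧ ~((a → a) ∧ b)) ∧ ((a ∧ ((b → b) ⊗ ~a)) → a) = min(0.446, 1.000) = 0.446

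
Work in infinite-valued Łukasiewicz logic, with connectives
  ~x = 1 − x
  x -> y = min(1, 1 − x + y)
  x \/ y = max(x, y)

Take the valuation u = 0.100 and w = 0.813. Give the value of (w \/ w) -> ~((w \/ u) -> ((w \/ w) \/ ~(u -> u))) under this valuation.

0.187

w \/ w = max(0.813, 0.813) = 0.813
w \/ u = max(0.813, 0.100) = 0.813
u -> u = min(1, 1 − 0.100 + 0.100) = min(1, 1.000) = 1.000
~(u -> u) = 1 − 1.000 = 0.000
(w \/ w) \/ ~(u -> u) = max(0.813, 0.000) = 0.813
(w \/ u) -> ((w \/ w) \/ ~(u -> u)) = min(1, 1 − 0.813 + 0.813) = min(1, 1.000) = 1.000
~((w \/ u) -> ((w \/ w) \/ ~(u -> u))) = 1 − 1.000 = 0.000
(w \/ w) -> ~((w \/ u) -> ((w \/ w) \/ ~(u -> u))) = min(1, 1 − 0.813 + 0.000) = min(1, 0.187) = 0.187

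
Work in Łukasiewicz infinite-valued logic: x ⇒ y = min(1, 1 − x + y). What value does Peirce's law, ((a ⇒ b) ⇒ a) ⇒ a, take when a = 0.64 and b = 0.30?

a ⇒ b = min(1, 1 − 0.64 + 0.30) = min(1, 0.66) = 0.66
(a ⇒ b) ⇒ a = min(1, 1 − 0.66 + 0.64) = min(1, 0.98) = 0.98
((a ⇒ b) ⇒ a) ⇒ a = min(1, 1 − 0.98 + 0.64) = min(1, 0.66) = 0.66
(The value 0.66 < 1 shows this instance is not satisfied; not a Ł∞-tautology in general.)

0.66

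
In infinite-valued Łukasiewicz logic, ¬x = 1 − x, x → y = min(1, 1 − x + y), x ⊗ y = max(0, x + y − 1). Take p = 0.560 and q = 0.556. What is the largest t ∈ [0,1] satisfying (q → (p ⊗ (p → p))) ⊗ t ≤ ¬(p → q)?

p → p = min(1, 1 − 0.560 + 0.560) = min(1, 1.000) = 1.000
p ⊗ (p → p) = max(0, 0.560 + 1.000 − 1) = max(0, 0.560) = 0.560
q → (p ⊗ (p → p)) = min(1, 1 − 0.556 + 0.560) = min(1, 1.004) = 1.000
So the left factor is q → (p ⊗ (p → p)) = 1.000.
p → q = min(1, 1 − 0.560 + 0.556) = min(1, 0.996) = 0.996
¬(p → q) = 1 − 0.996 = 0.004
So the right-hand bound is ¬(p → q) = 0.004.
The residuum of the Łukasiewicz t-norm gives the supremum: min(1, 1 − 1.000 + 0.004).
1 − 1.000 + 0.004 = 0.004, so t = min(1, 0.004) = 0.004.
Check: 1.000 ⊗ 0.004 = max(0, 0.004) = 0.004 ≤ 0.004.

0.004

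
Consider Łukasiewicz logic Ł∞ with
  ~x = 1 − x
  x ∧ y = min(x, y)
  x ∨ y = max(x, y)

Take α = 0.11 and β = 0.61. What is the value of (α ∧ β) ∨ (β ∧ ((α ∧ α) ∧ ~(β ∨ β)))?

0.11

α ∧ β = min(0.11, 0.61) = 0.11
α ∧ α = min(0.11, 0.11) = 0.11
β ∨ β = max(0.61, 0.61) = 0.61
~(β ∨ β) = 1 − 0.61 = 0.39
(α ∧ α) ∧ ~(β ∨ β) = min(0.11, 0.39) = 0.11
β ∧ ((α ∧ α) ∧ ~(β ∨ β)) = min(0.61, 0.11) = 0.11
(α ∧ β) ∨ (β ∧ ((α ∧ α) ∧ ~(β ∨ β))) = max(0.11, 0.11) = 0.11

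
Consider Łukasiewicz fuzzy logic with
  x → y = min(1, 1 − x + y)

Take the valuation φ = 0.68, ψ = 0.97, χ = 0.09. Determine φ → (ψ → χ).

ψ → χ = min(1, 1 − 0.97 + 0.09) = min(1, 0.12) = 0.12
φ → (ψ → χ) = min(1, 1 − 0.68 + 0.12) = min(1, 0.44) = 0.44

0.44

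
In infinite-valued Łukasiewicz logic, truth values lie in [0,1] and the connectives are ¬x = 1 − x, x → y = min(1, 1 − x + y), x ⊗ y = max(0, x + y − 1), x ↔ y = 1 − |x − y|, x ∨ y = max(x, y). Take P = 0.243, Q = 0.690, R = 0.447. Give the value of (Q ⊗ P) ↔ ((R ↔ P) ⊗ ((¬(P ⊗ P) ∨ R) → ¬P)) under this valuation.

0.447

Q ⊗ P = max(0, 0.690 + 0.243 − 1) = max(0, -0.067) = 0.000
R ↔ P = 1 − |0.447 − 0.243| = 1 − 0.204 = 0.796
P ⊗ P = max(0, 0.243 + 0.243 − 1) = max(0, -0.514) = 0.000
¬(P ⊗ P) = 1 − 0.000 = 1.000
¬(P ⊗ P) ∨ R = max(1.000, 0.447) = 1.000
¬P = 1 − 0.243 = 0.757
(¬(P ⊗ P) ∨ R) → ¬P = min(1, 1 − 1.000 + 0.757) = min(1, 0.757) = 0.757
(R ↔ P) ⊗ ((¬(P ⊗ P) ∨ R) → ¬P) = max(0, 0.796 + 0.757 − 1) = max(0, 0.553) = 0.553
(Q ⊗ P) ↔ ((R ↔ P) ⊗ ((¬(P ⊗ P) ∨ R) → ¬P)) = 1 − |0.000 − 0.553| = 1 − 0.553 = 0.447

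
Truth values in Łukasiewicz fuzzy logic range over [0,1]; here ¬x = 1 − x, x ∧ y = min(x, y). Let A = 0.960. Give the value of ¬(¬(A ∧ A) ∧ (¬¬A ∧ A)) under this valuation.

0.960

A ∧ A = min(0.960, 0.960) = 0.960
¬(A ∧ A) = 1 − 0.960 = 0.040
¬A = 1 − 0.960 = 0.040
¬¬A = 1 − 0.040 = 0.960
¬¬A ∧ A = min(0.960, 0.960) = 0.960
¬(A ∧ A) ∧ (¬¬A ∧ A) = min(0.040, 0.960) = 0.040
¬(¬(A ∧ A) ∧ (¬¬A ∧ A)) = 1 − 0.040 = 0.960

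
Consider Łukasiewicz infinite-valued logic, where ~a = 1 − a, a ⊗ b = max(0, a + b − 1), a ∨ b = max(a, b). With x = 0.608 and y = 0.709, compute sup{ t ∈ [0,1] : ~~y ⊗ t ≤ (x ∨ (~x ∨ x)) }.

0.899

~y = 1 − 0.709 = 0.291
~~y = 1 − 0.291 = 0.709
So the left factor is ~~y = 0.709.
~x = 1 − 0.608 = 0.392
~x ∨ x = max(0.392, 0.608) = 0.608
x ∨ (~x ∨ x) = max(0.608, 0.608) = 0.608
So the right-hand bound is x ∨ (~x ∨ x) = 0.608.
The residuum of the Łukasiewicz t-norm gives the supremum: min(1, 1 − 0.709 + 0.608).
1 − 0.709 + 0.608 = 0.899, so t = min(1, 0.899) = 0.899.
Check: 0.709 ⊗ 0.899 = max(0, 0.608) = 0.608 ≤ 0.608.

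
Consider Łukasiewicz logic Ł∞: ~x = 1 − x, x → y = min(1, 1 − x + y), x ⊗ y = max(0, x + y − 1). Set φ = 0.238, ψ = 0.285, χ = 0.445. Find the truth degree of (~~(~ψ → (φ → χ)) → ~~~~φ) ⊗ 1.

~ψ = 1 − 0.285 = 0.715
φ → χ = min(1, 1 − 0.238 + 0.445) = min(1, 1.207) = 1.000
~ψ → (φ → χ) = min(1, 1 − 0.715 + 1.000) = min(1, 1.285) = 1.000
~(~ψ → (φ → χ)) = 1 − 1.000 = 0.000
~~(~ψ → (φ → χ)) = 1 − 0.000 = 1.000
~φ = 1 − 0.238 = 0.762
~~φ = 1 − 0.762 = 0.238
~~~φ = 1 − 0.238 = 0.762
~~~~φ = 1 − 0.762 = 0.238
~~(~ψ → (φ → χ)) → ~~~~φ = min(1, 1 − 1.000 + 0.238) = min(1, 0.238) = 0.238
(~~(~ψ → (φ → χ)) → ~~~~φ) ⊗ 1 = max(0, 0.238 + 1.000 − 1) = max(0, 0.238) = 0.238

0.238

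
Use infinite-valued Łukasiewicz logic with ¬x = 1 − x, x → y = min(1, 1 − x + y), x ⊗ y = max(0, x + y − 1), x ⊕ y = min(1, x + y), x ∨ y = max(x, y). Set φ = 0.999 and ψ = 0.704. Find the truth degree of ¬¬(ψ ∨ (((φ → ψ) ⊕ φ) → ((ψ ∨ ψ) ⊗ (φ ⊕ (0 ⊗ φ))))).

φ → ψ = min(1, 1 − 0.999 + 0.704) = min(1, 0.705) = 0.705
(φ → ψ) ⊕ φ = min(1, 0.705 + 0.999) = min(1, 1.704) = 1.000
ψ ∨ ψ = max(0.704, 0.704) = 0.704
0 ⊗ φ = max(0, 0.000 + 0.999 − 1) = max(0, -0.001) = 0.000
φ ⊕ (0 ⊗ φ) = min(1, 0.999 + 0.000) = min(1, 0.999) = 0.999
(ψ ∨ ψ) ⊗ (φ ⊕ (0 ⊗ φ)) = max(0, 0.704 + 0.999 − 1) = max(0, 0.703) = 0.703
((φ → ψ) ⊕ φ) → ((ψ ∨ ψ) ⊗ (φ ⊕ (0 ⊗ φ))) = min(1, 1 − 1.000 + 0.703) = min(1, 0.703) = 0.703
ψ ∨ (((φ → ψ) ⊕ φ) → ((ψ ∨ ψ) ⊗ (φ ⊕ (0 ⊗ φ)))) = max(0.704, 0.703) = 0.704
¬(ψ ∨ (((φ → ψ) ⊕ φ) → ((ψ ∨ ψ) ⊗ (φ ⊕ (0 ⊗ φ))))) = 1 − 0.704 = 0.296
¬¬(ψ ∨ (((φ → ψ) ⊕ φ) → ((ψ ∨ ψ) ⊗ (φ ⊕ (0 ⊗ φ))))) = 1 − 0.296 = 0.704

0.704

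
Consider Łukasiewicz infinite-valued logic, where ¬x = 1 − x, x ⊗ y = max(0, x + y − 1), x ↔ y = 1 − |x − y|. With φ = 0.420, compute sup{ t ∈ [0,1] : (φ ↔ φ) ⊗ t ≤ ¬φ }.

0.580

φ ↔ φ = 1 − |0.420 − 0.420| = 1 − 0.000 = 1.000
So the left factor is φ ↔ φ = 1.000.
¬φ = 1 − 0.420 = 0.580
So the right-hand bound is ¬φ = 0.580.
The residuum of the Łukasiewicz t-norm gives the supremum: min(1, 1 − 1.000 + 0.580).
1 − 1.000 + 0.580 = 0.580, so t = min(1, 0.580) = 0.580.
Check: 1.000 ⊗ 0.580 = max(0, 0.580) = 0.580 ≤ 0.580.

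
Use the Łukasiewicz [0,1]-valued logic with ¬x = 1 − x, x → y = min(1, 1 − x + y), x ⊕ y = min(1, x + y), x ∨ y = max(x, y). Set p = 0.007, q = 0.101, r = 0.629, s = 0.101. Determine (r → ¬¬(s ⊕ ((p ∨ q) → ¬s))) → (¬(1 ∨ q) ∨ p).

0.007

p ∨ q = max(0.007, 0.101) = 0.101
¬s = 1 − 0.101 = 0.899
(p ∨ q) → ¬s = min(1, 1 − 0.101 + 0.899) = min(1, 1.798) = 1.000
s ⊕ ((p ∨ q) → ¬s) = min(1, 0.101 + 1.000) = min(1, 1.101) = 1.000
¬(s ⊕ ((p ∨ q) → ¬s)) = 1 − 1.000 = 0.000
¬¬(s ⊕ ((p ∨ q) → ¬s)) = 1 − 0.000 = 1.000
r → ¬¬(s ⊕ ((p ∨ q) → ¬s)) = min(1, 1 − 0.629 + 1.000) = min(1, 1.371) = 1.000
1 ∨ q = max(1.000, 0.101) = 1.000
¬(1 ∨ q) = 1 − 1.000 = 0.000
¬(1 ∨ q) ∨ p = max(0.000, 0.007) = 0.007
(r → ¬¬(s ⊕ ((p ∨ q) → ¬s))) → (¬(1 ∨ q) ∨ p) = min(1, 1 − 1.000 + 0.007) = min(1, 0.007) = 0.007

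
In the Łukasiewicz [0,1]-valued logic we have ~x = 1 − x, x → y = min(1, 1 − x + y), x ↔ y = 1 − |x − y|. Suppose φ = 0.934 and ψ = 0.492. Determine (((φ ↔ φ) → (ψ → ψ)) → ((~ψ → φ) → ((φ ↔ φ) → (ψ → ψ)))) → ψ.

0.492

φ ↔ φ = 1 − |0.934 − 0.934| = 1 − 0.000 = 1.000
ψ → ψ = min(1, 1 − 0.492 + 0.492) = min(1, 1.000) = 1.000
(φ ↔ φ) → (ψ → ψ) = min(1, 1 − 1.000 + 1.000) = min(1, 1.000) = 1.000
~ψ = 1 − 0.492 = 0.508
~ψ → φ = min(1, 1 − 0.508 + 0.934) = min(1, 1.426) = 1.000
(~ψ → φ) → ((φ ↔ φ) → (ψ → ψ)) = min(1, 1 − 1.000 + 1.000) = min(1, 1.000) = 1.000
((φ ↔ φ) → (ψ → ψ)) → ((~ψ → φ) → ((φ ↔ φ) → (ψ → ψ))) = min(1, 1 − 1.000 + 1.000) = min(1, 1.000) = 1.000
(((φ ↔ φ) → (ψ → ψ)) → ((~ψ → φ) → ((φ ↔ φ) → (ψ → ψ)))) → ψ = min(1, 1 − 1.000 + 0.492) = min(1, 0.492) = 0.492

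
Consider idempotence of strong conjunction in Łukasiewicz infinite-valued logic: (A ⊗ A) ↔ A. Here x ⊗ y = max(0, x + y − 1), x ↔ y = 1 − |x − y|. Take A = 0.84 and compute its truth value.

A ⊗ A = max(0, 0.84 + 0.84 − 1) = max(0, 0.68) = 0.68
(A ⊗ A) ↔ A = 1 − |0.68 − 0.84| = 1 − 0.16 = 0.84
(The value 0.84 < 1 shows this instance is not satisfied; fails in Ł∞ since a ⊗ a = max(0, 2a−1) ≠ a in general.)

0.84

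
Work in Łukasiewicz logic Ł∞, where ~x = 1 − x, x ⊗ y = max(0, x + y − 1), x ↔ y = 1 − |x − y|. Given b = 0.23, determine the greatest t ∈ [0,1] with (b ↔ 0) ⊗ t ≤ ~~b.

b ↔ 0 = 1 − |0.23 − 0.00| = 1 − 0.23 = 0.77
So the left factor is b ↔ 0 = 0.77.
~b = 1 − 0.23 = 0.77
~~b = 1 − 0.77 = 0.23
So the right-hand bound is ~~b = 0.23.
The residuum of the Łukasiewicz t-norm gives the supremum: min(1, 1 − 0.77 + 0.23).
1 − 0.77 + 0.23 = 0.46, so t = min(1, 0.46) = 0.46.
Check: 0.77 ⊗ 0.46 = max(0, 0.23) = 0.23 ≤ 0.23.

0.46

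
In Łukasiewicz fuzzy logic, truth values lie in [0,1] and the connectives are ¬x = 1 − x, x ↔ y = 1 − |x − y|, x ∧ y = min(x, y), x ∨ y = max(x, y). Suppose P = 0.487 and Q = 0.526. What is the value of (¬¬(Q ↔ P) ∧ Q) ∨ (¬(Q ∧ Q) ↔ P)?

0.987

Q ↔ P = 1 − |0.526 − 0.487| = 1 − 0.039 = 0.961
¬(Q ↔ P) = 1 − 0.961 = 0.039
¬¬(Q ↔ P) = 1 − 0.039 = 0.961
¬¬(Q ↔ P) ∧ Q = min(0.961, 0.526) = 0.526
Q ∧ Q = min(0.526, 0.526) = 0.526
¬(Q ∧ Q) = 1 − 0.526 = 0.474
¬(Q ∧ Q) ↔ P = 1 − |0.474 − 0.487| = 1 − 0.013 = 0.987
(¬¬(Q ↔ P) ∧ Q) ∨ (¬(Q ∧ Q) ↔ P) = max(0.526, 0.987) = 0.987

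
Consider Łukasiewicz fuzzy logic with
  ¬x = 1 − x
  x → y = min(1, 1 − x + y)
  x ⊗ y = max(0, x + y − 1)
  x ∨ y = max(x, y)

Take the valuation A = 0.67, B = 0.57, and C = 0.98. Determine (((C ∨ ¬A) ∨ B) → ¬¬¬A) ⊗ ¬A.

¬A = 1 − 0.67 = 0.33
C ∨ ¬A = max(0.98, 0.33) = 0.98
(C ∨ ¬A) ∨ B = max(0.98, 0.57) = 0.98
¬¬A = 1 − 0.33 = 0.67
¬¬¬A = 1 − 0.67 = 0.33
((C ∨ ¬A) ∨ B) → ¬¬¬A = min(1, 1 − 0.98 + 0.33) = min(1, 0.35) = 0.35
(((C ∨ ¬A) ∨ B) → ¬¬¬A) ⊗ ¬A = max(0, 0.35 + 0.33 − 1) = max(0, -0.32) = 0.00

0.00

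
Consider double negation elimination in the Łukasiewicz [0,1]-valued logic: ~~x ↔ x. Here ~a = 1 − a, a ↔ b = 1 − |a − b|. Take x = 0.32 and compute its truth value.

~x = 1 − 0.32 = 0.68
~~x = 1 − 0.68 = 0.32
~~x ↔ x = 1 − |0.32 − 0.32| = 1 − 0.00 = 1.00
(As expected: always 1 in Ł∞ since negation is involutive.)

1.00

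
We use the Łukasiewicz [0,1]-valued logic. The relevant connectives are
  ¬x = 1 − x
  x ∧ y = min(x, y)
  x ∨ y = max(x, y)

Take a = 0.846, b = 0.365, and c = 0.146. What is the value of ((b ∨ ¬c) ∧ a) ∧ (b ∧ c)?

0.146

¬c = 1 − 0.146 = 0.854
b ∨ ¬c = max(0.365, 0.854) = 0.854
(b ∨ ¬c) ∧ a = min(0.854, 0.846) = 0.846
b ∧ c = min(0.365, 0.146) = 0.146
((b ∨ ¬c) ∧ a) ∧ (b ∧ c) = min(0.846, 0.146) = 0.146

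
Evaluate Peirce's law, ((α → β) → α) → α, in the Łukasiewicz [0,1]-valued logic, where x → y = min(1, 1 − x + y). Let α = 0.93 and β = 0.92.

0.99

α → β = min(1, 1 − 0.93 + 0.92) = min(1, 0.99) = 0.99
(α → β) → α = min(1, 1 − 0.99 + 0.93) = min(1, 0.94) = 0.94
((α → β) → α) → α = min(1, 1 − 0.94 + 0.93) = min(1, 0.99) = 0.99
(The value 0.99 < 1 shows this instance is not satisfied; not a Ł∞-tautology in general.)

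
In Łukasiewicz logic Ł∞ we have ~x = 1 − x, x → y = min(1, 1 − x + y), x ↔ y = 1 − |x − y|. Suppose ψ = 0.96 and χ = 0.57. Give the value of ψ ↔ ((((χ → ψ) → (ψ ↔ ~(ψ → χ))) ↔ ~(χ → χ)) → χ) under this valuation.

0.96

χ → ψ = min(1, 1 − 0.57 + 0.96) = min(1, 1.39) = 1.00
ψ → χ = min(1, 1 − 0.96 + 0.57) = min(1, 0.61) = 0.61
~(ψ → χ) = 1 − 0.61 = 0.39
ψ ↔ ~(ψ → χ) = 1 − |0.96 − 0.39| = 1 − 0.57 = 0.43
(χ → ψ) → (ψ ↔ ~(ψ → χ)) = min(1, 1 − 1.00 + 0.43) = min(1, 0.43) = 0.43
χ → χ = min(1, 1 − 0.57 + 0.57) = min(1, 1.00) = 1.00
~(χ → χ) = 1 − 1.00 = 0.00
((χ → ψ) → (ψ ↔ ~(ψ → χ))) ↔ ~(χ → χ) = 1 − |0.43 − 0.00| = 1 − 0.43 = 0.57
(((χ → ψ) → (ψ ↔ ~(ψ → χ))) ↔ ~(χ → χ)) → χ = min(1, 1 − 0.57 + 0.57) = min(1, 1.00) = 1.00
ψ ↔ ((((χ → ψ) → (ψ ↔ ~(ψ → χ))) ↔ ~(χ → χ)) → χ) = 1 − |0.96 − 1.00| = 1 − 0.04 = 0.96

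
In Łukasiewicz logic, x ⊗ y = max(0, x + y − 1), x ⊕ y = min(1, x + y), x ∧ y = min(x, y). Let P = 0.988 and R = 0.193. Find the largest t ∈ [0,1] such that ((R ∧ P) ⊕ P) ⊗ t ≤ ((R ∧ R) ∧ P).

R ∧ P = min(0.193, 0.988) = 0.193
(R ∧ P) ⊕ P = min(1, 0.193 + 0.988) = min(1, 1.181) = 1.000
So the left factor is (R ∧ P) ⊕ P = 1.000.
R ∧ R = min(0.193, 0.193) = 0.193
(R ∧ R) ∧ P = min(0.193, 0.988) = 0.193
So the right-hand bound is (R ∧ R) ∧ P = 0.193.
The residuum of the Łukasiewicz t-norm gives the supremum: min(1, 1 − 1.000 + 0.193).
1 − 1.000 + 0.193 = 0.193, so t = min(1, 0.193) = 0.193.
Check: 1.000 ⊗ 0.193 = max(0, 0.193) = 0.193 ≤ 0.193.

0.193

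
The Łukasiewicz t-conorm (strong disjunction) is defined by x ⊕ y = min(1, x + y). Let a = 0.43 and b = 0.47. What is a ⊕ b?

0.90

a ⊕ b = min(1, 0.43 + 0.47) = min(1, 0.90) = 0.90
For comparison, the Gödel t-conorm max(x, y) would give 0.47.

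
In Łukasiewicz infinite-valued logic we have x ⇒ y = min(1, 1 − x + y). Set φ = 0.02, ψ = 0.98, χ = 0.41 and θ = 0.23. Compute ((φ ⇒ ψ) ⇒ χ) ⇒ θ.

φ ⇒ ψ = min(1, 1 − 0.02 + 0.98) = min(1, 1.96) = 1.00
(φ ⇒ ψ) ⇒ χ = min(1, 1 − 1.00 + 0.41) = min(1, 0.41) = 0.41
((φ ⇒ ψ) ⇒ χ) ⇒ θ = min(1, 1 − 0.41 + 0.23) = min(1, 0.82) = 0.82

0.82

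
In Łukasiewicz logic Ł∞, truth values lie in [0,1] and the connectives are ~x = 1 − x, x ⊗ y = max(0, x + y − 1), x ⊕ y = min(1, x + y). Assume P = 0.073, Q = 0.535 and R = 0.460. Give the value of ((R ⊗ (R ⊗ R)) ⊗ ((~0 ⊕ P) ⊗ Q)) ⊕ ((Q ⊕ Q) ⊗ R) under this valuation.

0.460

R ⊗ R = max(0, 0.460 + 0.460 − 1) = max(0, -0.080) = 0.000
R ⊗ (R ⊗ R) = max(0, 0.460 + 0.000 − 1) = max(0, -0.540) = 0.000
~0 = 1 − 0.000 = 1.000
~0 ⊕ P = min(1, 1.000 + 0.073) = min(1, 1.073) = 1.000
(~0 ⊕ P) ⊗ Q = max(0, 1.000 + 0.535 − 1) = max(0, 0.535) = 0.535
(R ⊗ (R ⊗ R)) ⊗ ((~0 ⊕ P) ⊗ Q) = max(0, 0.000 + 0.535 − 1) = max(0, -0.465) = 0.000
Q ⊕ Q = min(1, 0.535 + 0.535) = min(1, 1.070) = 1.000
(Q ⊕ Q) ⊗ R = max(0, 1.000 + 0.460 − 1) = max(0, 0.460) = 0.460
((R ⊗ (R ⊗ R)) ⊗ ((~0 ⊕ P) ⊗ Q)) ⊕ ((Q ⊕ Q) ⊗ R) = min(1, 0.000 + 0.460) = min(1, 0.460) = 0.460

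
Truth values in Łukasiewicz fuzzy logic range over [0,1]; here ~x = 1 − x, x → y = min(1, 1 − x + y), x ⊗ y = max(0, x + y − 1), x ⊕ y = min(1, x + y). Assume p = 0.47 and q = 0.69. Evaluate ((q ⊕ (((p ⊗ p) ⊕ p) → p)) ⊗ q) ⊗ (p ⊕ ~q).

0.47

p ⊗ p = max(0, 0.47 + 0.47 − 1) = max(0, -0.06) = 0.00
(p ⊗ p) ⊕ p = min(1, 0.00 + 0.47) = min(1, 0.47) = 0.47
((p ⊗ p) ⊕ p) → p = min(1, 1 − 0.47 + 0.47) = min(1, 1.00) = 1.00
q ⊕ (((p ⊗ p) ⊕ p) → p) = min(1, 0.69 + 1.00) = min(1, 1.69) = 1.00
(q ⊕ (((p ⊗ p) ⊕ p) → p)) ⊗ q = max(0, 1.00 + 0.69 − 1) = max(0, 0.69) = 0.69
~q = 1 − 0.69 = 0.31
p ⊕ ~q = min(1, 0.47 + 0.31) = min(1, 0.78) = 0.78
((q ⊕ (((p ⊗ p) ⊕ p) → p)) ⊗ q) ⊗ (p ⊕ ~q) = max(0, 0.69 + 0.78 − 1) = max(0, 0.47) = 0.47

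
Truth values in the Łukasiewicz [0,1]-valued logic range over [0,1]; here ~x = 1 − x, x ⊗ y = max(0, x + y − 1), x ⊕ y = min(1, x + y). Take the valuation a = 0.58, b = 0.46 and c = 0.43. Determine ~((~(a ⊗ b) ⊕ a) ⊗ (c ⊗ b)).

1.00

a ⊗ b = max(0, 0.58 + 0.46 − 1) = max(0, 0.04) = 0.04
~(a ⊗ b) = 1 − 0.04 = 0.96
~(a ⊗ b) ⊕ a = min(1, 0.96 + 0.58) = min(1, 1.54) = 1.00
c ⊗ b = max(0, 0.43 + 0.46 − 1) = max(0, -0.11) = 0.00
(~(a ⊗ b) ⊕ a) ⊗ (c ⊗ b) = max(0, 1.00 + 0.00 − 1) = max(0, 0.00) = 0.00
~((~(a ⊗ b) ⊕ a) ⊗ (c ⊗ b)) = 1 − 0.00 = 1.00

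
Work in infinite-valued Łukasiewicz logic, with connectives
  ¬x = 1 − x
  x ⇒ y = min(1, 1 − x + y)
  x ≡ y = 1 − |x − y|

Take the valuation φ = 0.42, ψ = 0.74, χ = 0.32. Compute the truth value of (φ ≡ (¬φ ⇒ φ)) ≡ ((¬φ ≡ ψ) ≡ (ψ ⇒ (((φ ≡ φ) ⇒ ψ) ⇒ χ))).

¬φ = 1 − 0.42 = 0.58
¬φ ⇒ φ = min(1, 1 − 0.58 + 0.42) = min(1, 0.84) = 0.84
φ ≡ (¬φ ⇒ φ) = 1 − |0.42 − 0.84| = 1 − 0.42 = 0.58
¬φ ≡ ψ = 1 − |0.58 − 0.74| = 1 − 0.16 = 0.84
φ ≡ φ = 1 − |0.42 − 0.42| = 1 − 0.00 = 1.00
(φ ≡ φ) ⇒ ψ = min(1, 1 − 1.00 + 0.74) = min(1, 0.74) = 0.74
((φ ≡ φ) ⇒ ψ) ⇒ χ = min(1, 1 − 0.74 + 0.32) = min(1, 0.58) = 0.58
ψ ⇒ (((φ ≡ φ) ⇒ ψ) ⇒ χ) = min(1, 1 − 0.74 + 0.58) = min(1, 0.84) = 0.84
(¬φ ≡ ψ) ≡ (ψ ⇒ (((φ ≡ φ) ⇒ ψ) ⇒ χ)) = 1 − |0.84 − 0.84| = 1 − 0.00 = 1.00
(φ ≡ (¬φ ⇒ φ)) ≡ ((¬φ ≡ ψ) ≡ (ψ ⇒ (((φ ≡ φ) ⇒ ψ) ⇒ χ))) = 1 − |0.58 − 1.00| = 1 − 0.42 = 0.58

0.58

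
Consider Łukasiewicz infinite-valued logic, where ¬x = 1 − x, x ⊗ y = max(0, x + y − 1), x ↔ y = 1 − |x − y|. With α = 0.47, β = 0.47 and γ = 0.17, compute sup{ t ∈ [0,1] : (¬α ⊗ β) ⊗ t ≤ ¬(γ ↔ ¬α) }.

1.00

¬α = 1 − 0.47 = 0.53
¬α ⊗ β = max(0, 0.53 + 0.47 − 1) = max(0, 0.00) = 0.00
So the left factor is ¬α ⊗ β = 0.00.
γ ↔ ¬α = 1 − |0.17 − 0.53| = 1 − 0.36 = 0.64
¬(γ ↔ ¬α) = 1 − 0.64 = 0.36
So the right-hand bound is ¬(γ ↔ ¬α) = 0.36.
The residuum of the Łukasiewicz t-norm gives the supremum: min(1, 1 − 0.00 + 0.36).
1 − 0.00 + 0.36 = 1.36, so t = min(1, 1.36) = 1.00.
Check: 0.00 ⊗ 1.00 = max(0, 0.00) = 0.00 ≤ 0.36.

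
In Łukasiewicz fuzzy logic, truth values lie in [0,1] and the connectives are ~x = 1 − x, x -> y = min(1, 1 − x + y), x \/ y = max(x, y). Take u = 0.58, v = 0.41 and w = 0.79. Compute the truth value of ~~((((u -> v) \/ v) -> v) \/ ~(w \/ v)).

u -> v = min(1, 1 − 0.58 + 0.41) = min(1, 0.83) = 0.83
(u -> v) \/ v = max(0.83, 0.41) = 0.83
((u -> v) \/ v) -> v = min(1, 1 − 0.83 + 0.41) = min(1, 0.58) = 0.58
w \/ v = max(0.79, 0.41) = 0.79
~(w \/ v) = 1 − 0.79 = 0.21
(((u -> v) \/ v) -> v) \/ ~(w \/ v) = max(0.58, 0.21) = 0.58
~((((u -> v) \/ v) -> v) \/ ~(w \/ v)) = 1 − 0.58 = 0.42
~~((((u -> v) \/ v) -> v) \/ ~(w \/ v)) = 1 − 0.42 = 0.58

0.58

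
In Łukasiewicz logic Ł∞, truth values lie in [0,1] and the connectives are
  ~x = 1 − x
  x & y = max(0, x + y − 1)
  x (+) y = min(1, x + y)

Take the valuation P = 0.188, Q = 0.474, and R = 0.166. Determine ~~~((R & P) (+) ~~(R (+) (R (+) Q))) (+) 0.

R & P = max(0, 0.166 + 0.188 − 1) = max(0, -0.646) = 0.000
R (+) Q = min(1, 0.166 + 0.474) = min(1, 0.640) = 0.640
R (+) (R (+) Q) = min(1, 0.166 + 0.640) = min(1, 0.806) = 0.806
~(R (+) (R (+) Q)) = 1 − 0.806 = 0.194
~~(R (+) (R (+) Q)) = 1 − 0.194 = 0.806
(R & P) (+) ~~(R (+) (R (+) Q)) = min(1, 0.000 + 0.806) = min(1, 0.806) = 0.806
~((R & P) (+) ~~(R (+) (R (+) Q))) = 1 − 0.806 = 0.194
~~((R & P) (+) ~~(R (+) (R (+) Q))) = 1 − 0.194 = 0.806
~~~((R & P) (+) ~~(R (+) (R (+) Q))) = 1 − 0.806 = 0.194
~~~((R & P) (+) ~~(R (+) (R (+) Q))) (+) 0 = min(1, 0.194 + 0.000) = min(1, 0.194) = 0.194

0.194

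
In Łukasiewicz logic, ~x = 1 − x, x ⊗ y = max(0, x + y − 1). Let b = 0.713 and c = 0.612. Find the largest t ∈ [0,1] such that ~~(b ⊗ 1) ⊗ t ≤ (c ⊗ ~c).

b ⊗ 1 = max(0, 0.713 + 1.000 − 1) = max(0, 0.713) = 0.713
~(b ⊗ 1) = 1 − 0.713 = 0.287
~~(b ⊗ 1) = 1 − 0.287 = 0.713
So the left factor is ~~(b ⊗ 1) = 0.713.
~c = 1 − 0.612 = 0.388
c ⊗ ~c = max(0, 0.612 + 0.388 − 1) = max(0, 0.000) = 0.000
So the right-hand bound is c ⊗ ~c = 0.000.
The residuum of the Łukasiewicz t-norm gives the supremum: min(1, 1 − 0.713 + 0.000).
1 − 0.713 + 0.000 = 0.287, so t = min(1, 0.287) = 0.287.
Check: 0.713 ⊗ 0.287 = max(0, 0.000) = 0.000 ≤ 0.000.

0.287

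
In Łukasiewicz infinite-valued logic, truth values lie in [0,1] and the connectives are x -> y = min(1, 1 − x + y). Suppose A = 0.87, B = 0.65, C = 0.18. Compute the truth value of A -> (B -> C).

B -> C = min(1, 1 − 0.65 + 0.18) = min(1, 0.53) = 0.53
A -> (B -> C) = min(1, 1 − 0.87 + 0.53) = min(1, 0.66) = 0.66

0.66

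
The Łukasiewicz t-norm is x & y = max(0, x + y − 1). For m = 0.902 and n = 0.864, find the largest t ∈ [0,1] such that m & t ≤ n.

0.962

The residuum of the Łukasiewicz t-norm gives the supremum: min(1, 1 − 0.902 + 0.864).
1 − 0.902 + 0.864 = 0.962, so t = min(1, 0.962) = 0.962.
Check: 0.902 & 0.962 = max(0, 0.864) = 0.864 ≤ 0.864.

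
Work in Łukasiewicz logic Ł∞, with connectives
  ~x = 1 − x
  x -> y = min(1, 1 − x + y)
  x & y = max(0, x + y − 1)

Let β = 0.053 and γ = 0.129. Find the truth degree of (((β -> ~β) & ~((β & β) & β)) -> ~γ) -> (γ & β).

0.129

~β = 1 − 0.053 = 0.947
β -> ~β = min(1, 1 − 0.053 + 0.947) = min(1, 1.894) = 1.000
β & β = max(0, 0.053 + 0.053 − 1) = max(0, -0.894) = 0.000
(β & β) & β = max(0, 0.000 + 0.053 − 1) = max(0, -0.947) = 0.000
~((β & β) & β) = 1 − 0.000 = 1.000
(β -> ~β) & ~((β & β) & β) = max(0, 1.000 + 1.000 − 1) = max(0, 1.000) = 1.000
~γ = 1 − 0.129 = 0.871
((β -> ~β) & ~((β & β) & β)) -> ~γ = min(1, 1 − 1.000 + 0.871) = min(1, 0.871) = 0.871
γ & β = max(0, 0.129 + 0.053 − 1) = max(0, -0.818) = 0.000
(((β -> ~β) & ~((β & β) & β)) -> ~γ) -> (γ & β) = min(1, 1 − 0.871 + 0.000) = min(1, 0.129) = 0.129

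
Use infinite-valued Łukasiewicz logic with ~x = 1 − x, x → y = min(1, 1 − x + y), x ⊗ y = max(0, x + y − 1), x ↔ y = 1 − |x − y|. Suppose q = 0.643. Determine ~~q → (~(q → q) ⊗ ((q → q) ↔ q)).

0.357

~q = 1 − 0.643 = 0.357
~~q = 1 − 0.357 = 0.643
q → q = min(1, 1 − 0.643 + 0.643) = min(1, 1.000) = 1.000
~(q → q) = 1 − 1.000 = 0.000
(q → q) ↔ q = 1 − |1.000 − 0.643| = 1 − 0.357 = 0.643
~(q → q) ⊗ ((q → q) ↔ q) = max(0, 0.000 + 0.643 − 1) = max(0, -0.357) = 0.000
~~q → (~(q → q) ⊗ ((q → q) ↔ q)) = min(1, 1 − 0.643 + 0.000) = min(1, 0.357) = 0.357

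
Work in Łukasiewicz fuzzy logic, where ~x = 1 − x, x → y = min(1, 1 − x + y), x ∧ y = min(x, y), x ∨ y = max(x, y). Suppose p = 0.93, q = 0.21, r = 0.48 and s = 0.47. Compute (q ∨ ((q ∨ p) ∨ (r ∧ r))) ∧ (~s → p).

0.93

q ∨ p = max(0.21, 0.93) = 0.93
r ∧ r = min(0.48, 0.48) = 0.48
(q ∨ p) ∨ (r ∧ r) = max(0.93, 0.48) = 0.93
q ∨ ((q ∨ p) ∨ (r ∧ r)) = max(0.21, 0.93) = 0.93
~s = 1 − 0.47 = 0.53
~s → p = min(1, 1 − 0.53 + 0.93) = min(1, 1.40) = 1.00
(q ∨ ((q ∨ p) ∨ (r ∧ r))) ∧ (~s → p) = min(0.93, 1.00) = 0.93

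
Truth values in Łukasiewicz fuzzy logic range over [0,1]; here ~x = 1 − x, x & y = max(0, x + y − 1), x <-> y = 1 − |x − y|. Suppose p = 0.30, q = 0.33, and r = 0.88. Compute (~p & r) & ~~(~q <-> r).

0.37

~p = 1 − 0.30 = 0.70
~p & r = max(0, 0.70 + 0.88 − 1) = max(0, 0.58) = 0.58
~q = 1 − 0.33 = 0.67
~q <-> r = 1 − |0.67 − 0.88| = 1 − 0.21 = 0.79
~(~q <-> r) = 1 − 0.79 = 0.21
~~(~q <-> r) = 1 − 0.21 = 0.79
(~p & r) & ~~(~q <-> r) = max(0, 0.58 + 0.79 − 1) = max(0, 0.37) = 0.37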